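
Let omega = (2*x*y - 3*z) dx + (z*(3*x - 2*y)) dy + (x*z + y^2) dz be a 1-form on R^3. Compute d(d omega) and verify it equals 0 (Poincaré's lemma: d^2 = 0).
d(d omega) = 0

Step 1: d omega = sum_{i<j} (∂f_j/∂x_i - ∂f_i/∂x_j) dx_i ∧ dx_j:
  coeff of dx ∧ dy: -2*x + 3*z
  coeff of dx ∧ dz: z + 3
  coeff of dy ∧ dz: -3*x + 4*y
Step 2: Apply d again to each 2-form coefficient. The only possible 3-form in R^3 is dx ∧ dy ∧ dz, with coefficient
  ∂(coeff of dy∧dz)/∂x - ∂(coeff of dx∧dz)/∂y + ∂(coeff of dx∧dy)/∂z
  = ∂/∂x (-3*x + 4*y) - ∂/∂y (z + 3) + ∂/∂z (-2*x + 3*z).
Each of these terms simplifies to sums of mixed partials that cancel in pairs. The result is 0 (by equality of mixed partials for smooth functions — Schwarz / Clairaut).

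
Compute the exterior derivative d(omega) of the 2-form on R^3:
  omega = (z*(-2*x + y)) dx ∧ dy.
d(omega) = (-2*x + y) dx ∧ dy ∧ dz

For a 2-form omega = sum_{i<j} g_{ij} dx_i ∧ dx_j, the exterior derivative is
  d(omega) = sum_{i<j} d(g_{ij}) ∧ dx_i ∧ dx_j = sum_{i<j, k} (∂g_{ij}/∂x_k) dx_k ∧ dx_i ∧ dx_j.
Expand each term, using dx_k ∧ dx_i ∧ dx_j = sgn(permutation) dx_{(a)} ∧ dx_{(b)} ∧ dx_{(c)} with (a < b < c) sorted:
  d(z*(-2*x + y)) includes (∂/∂z)(z*(-2*x + y)) dz = (-2*x + y) dz, which multiplied by dx ∧ dy gives (-2*x + y) dx ∧ dy ∧ dz
Collecting like 3-forms: d(omega) = (-2*x + y) dx ∧ dy ∧ dz.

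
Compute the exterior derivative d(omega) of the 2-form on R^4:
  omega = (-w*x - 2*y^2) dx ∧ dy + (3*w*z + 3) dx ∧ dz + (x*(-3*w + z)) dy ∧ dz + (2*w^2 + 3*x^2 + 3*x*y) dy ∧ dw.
d(omega) = (5*x + 3*y) dx ∧ dy ∧ dw + (3*z) dx ∧ dz ∧ dw + (-3*w + z) dx ∧ dy ∧ dz + (-3*x) dy ∧ dz ∧ dw

For a 2-form omega = sum_{i<j} g_{ij} dx_i ∧ dx_j, the exterior derivative is
  d(omega) = sum_{i<j} d(g_{ij}) ∧ dx_i ∧ dx_j = sum_{i<j, k} (∂g_{ij}/∂x_k) dx_k ∧ dx_i ∧ dx_j.
Expand each term, using dx_k ∧ dx_i ∧ dx_j = sgn(permutation) dx_{(a)} ∧ dx_{(b)} ∧ dx_{(c)} with (a < b < c) sorted:
  d(-w*x - 2*y^2) includes (∂/∂w)(-w*x - 2*y^2) dw = (-x) dw, which multiplied by dx ∧ dy gives (-x) dx ∧ dy ∧ dw
  d(3*w*z + 3) includes (∂/∂w)(3*w*z + 3) dw = (3*z) dw, which multiplied by dx ∧ dz gives (3*z) dx ∧ dz ∧ dw
  d(x*(-3*w + z)) includes (∂/∂x)(x*(-3*w + z)) dx = (-3*w + z) dx, which multiplied by dy ∧ dz gives (-3*w + z) dx ∧ dy ∧ dz
  d(x*(-3*w + z)) includes (∂/∂w)(x*(-3*w + z)) dw = (-3*x) dw, which multiplied by dy ∧ dz gives (-3*x) dy ∧ dz ∧ dw
  d(2*w^2 + 3*x^2 + 3*x*y) includes (∂/∂x)(2*w^2 + 3*x^2 + 3*x*y) dx = (6*x + 3*y) dx, which multiplied by dy ∧ dw gives (6*x + 3*y) dx ∧ dy ∧ dw
Collecting like 3-forms: d(omega) = (5*x + 3*y) dx ∧ dy ∧ dw + (3*z) dx ∧ dz ∧ dw + (-3*w + z) dx ∧ dy ∧ dz + (-3*x) dy ∧ dz ∧ dw.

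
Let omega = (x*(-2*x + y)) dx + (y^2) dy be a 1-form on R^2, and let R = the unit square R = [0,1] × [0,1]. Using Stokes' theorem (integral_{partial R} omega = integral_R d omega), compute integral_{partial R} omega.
integral_(partial R) omega = -1/2

Stokes: integral_partial_R omega = integral_R d omega with d omega = (∂Q/∂x - ∂P/∂y) dx ∧ dy.
  ∂Q/∂x = 0
  ∂P/∂y = x
  integrand = ∂Q/∂x - ∂P/∂y = -x.
Integrating over R: integral_0^1 integral_0^1 (-x) dx dy = -1/2.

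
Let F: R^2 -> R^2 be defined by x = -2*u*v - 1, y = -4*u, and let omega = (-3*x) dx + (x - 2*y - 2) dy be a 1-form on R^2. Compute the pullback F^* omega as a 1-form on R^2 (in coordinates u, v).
F^* omega = (-12*u*v^2 + 8*u*v - 32*u - 6*v + 12) du + (6*u*(-2*u*v - 1)) dv

Using F^*(f dg) = (f ∘ F) d(g ∘ F), substitute each coordinate x_i by F_i(u, v) in f_i, and replace dx_i by d F_i = (∂F_i/∂u) du + (∂F_i/∂v) dv.
  For the x component: f_1(F) = 6*u*v + 3; d F_1 = (-2*v) du + (-2*u) dv
  For the y component: f_2(F) = -2*u*v + 8*u - 3; d F_2 = (-4) du + (0) dv
Combining and collecting du, dv coefficients:
  coeff of du: -12*u*v^2 + 8*u*v - 32*u - 6*v + 12
  coeff of dv: 6*u*(-2*u*v - 1)
F^* omega = (-12*u*v^2 + 8*u*v - 32*u - 6*v + 12) du + (6*u*(-2*u*v - 1)) dv.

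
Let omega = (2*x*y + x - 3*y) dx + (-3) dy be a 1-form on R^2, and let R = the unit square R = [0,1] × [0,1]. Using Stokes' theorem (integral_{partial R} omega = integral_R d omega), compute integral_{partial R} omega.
integral_(partial R) omega = 2

Stokes: integral_partial_R omega = integral_R d omega with d omega = (∂Q/∂x - ∂P/∂y) dx ∧ dy.
  ∂Q/∂x = 0
  ∂P/∂y = 2*x - 3
  integrand = ∂Q/∂x - ∂P/∂y = 3 - 2*x.
Integrating over R: integral_0^1 integral_0^1 (3 - 2*x) dx dy = 2.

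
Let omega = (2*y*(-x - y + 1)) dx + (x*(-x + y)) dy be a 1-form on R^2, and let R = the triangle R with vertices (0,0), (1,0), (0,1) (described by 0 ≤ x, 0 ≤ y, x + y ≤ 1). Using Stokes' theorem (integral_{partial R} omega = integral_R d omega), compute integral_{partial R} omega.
integral_(partial R) omega = -1/6

Stokes: integral_partial_R omega = integral_R d omega with d omega = (∂Q/∂x - ∂P/∂y) dx ∧ dy.
  ∂Q/∂x = -2*x + y
  ∂P/∂y = -2*x - 4*y + 2
  integrand = ∂Q/∂x - ∂P/∂y = 5*y - 2.
Integrating over R: integral_0^1 integral_0^{1-x} (5*y - 2) dy dx = -1/6.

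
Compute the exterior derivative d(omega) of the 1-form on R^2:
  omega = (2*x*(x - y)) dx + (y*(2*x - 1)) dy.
d(omega) = (2*x + 2*y) dx ∧ dy

For a 1-form omega = sum_i f_i dx_i, the exterior derivative is
  d(omega) = sum_{i < j} (∂f_j/∂x_i - ∂f_i/∂x_j) dx_i ∧ dx_j.
  coefficient of dx ∧ dy: ∂f_2/∂x - ∂f_1/∂y = ∂(y*(2*x - 1))/∂x - ∂(2*x*(x - y))/∂y = 2*x + 2*y
Assembling: d(omega) = (2*x + 2*y) dx ∧ dy.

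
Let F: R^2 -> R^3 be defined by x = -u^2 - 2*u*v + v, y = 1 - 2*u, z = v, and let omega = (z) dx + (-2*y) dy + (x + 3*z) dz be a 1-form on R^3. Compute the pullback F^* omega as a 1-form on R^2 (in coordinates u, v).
F^* omega = (-2*u*v - 8*u - 2*v^2 + 4) du + (-u^2 - 4*u*v + 5*v) dv

Using F^*(f dg) = (f ∘ F) d(g ∘ F), substitute each coordinate x_i by F_i(u, v) in f_i, and replace dx_i by d F_i = (∂F_i/∂u) du + (∂F_i/∂v) dv.
  For the x component: f_1(F) = v; d F_1 = (-2*u - 2*v) du + (1 - 2*u) dv
  For the y component: f_2(F) = 4*u - 2; d F_2 = (-2) du + (0) dv
  For the z component: f_3(F) = -u^2 - 2*u*v + 4*v; d F_3 = (0) du + (1) dv
Combining and collecting du, dv coefficients:
  coeff of du: -2*u*v - 8*u - 2*v^2 + 4
  coeff of dv: -u^2 - 4*u*v + 5*v
F^* omega = (-2*u*v - 8*u - 2*v^2 + 4) du + (-u^2 - 4*u*v + 5*v) dv.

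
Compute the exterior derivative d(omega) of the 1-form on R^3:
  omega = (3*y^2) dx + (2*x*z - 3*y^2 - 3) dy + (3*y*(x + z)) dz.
d(omega) = (-6*y + 2*z) dx ∧ dy + (3*y) dx ∧ dz + (x + 3*z) dy ∧ dz

For a 1-form omega = sum_i f_i dx_i, the exterior derivative is
  d(omega) = sum_{i < j} (∂f_j/∂x_i - ∂f_i/∂x_j) dx_i ∧ dx_j.
  coefficient of dx ∧ dy: ∂f_2/∂x - ∂f_1/∂y = ∂(2*x*z - 3*y^2 - 3)/∂x - ∂(3*y^2)/∂y = -6*y + 2*z
  coefficient of dx ∧ dz: ∂f_3/∂x - ∂f_1/∂z = ∂(3*y*(x + z))/∂x - ∂(3*y^2)/∂z = 3*y
  coefficient of dy ∧ dz: ∂f_3/∂y - ∂f_2/∂z = ∂(3*y*(x + z))/∂y - ∂(2*x*z - 3*y^2 - 3)/∂z = x + 3*z
Assembling: d(omega) = (-6*y + 2*z) dx ∧ dy + (3*y) dx ∧ dz + (x + 3*z) dy ∧ dz.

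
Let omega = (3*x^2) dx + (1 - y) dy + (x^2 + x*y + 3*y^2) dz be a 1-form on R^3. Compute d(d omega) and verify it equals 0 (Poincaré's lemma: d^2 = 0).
d(d omega) = 0

Step 1: d omega = sum_{i<j} (∂f_j/∂x_i - ∂f_i/∂x_j) dx_i ∧ dx_j:
  coeff of dx ∧ dy: 0
  coeff of dx ∧ dz: 2*x + y
  coeff of dy ∧ dz: x + 6*y
Step 2: Apply d again to each 2-form coefficient. The only possible 3-form in R^3 is dx ∧ dy ∧ dz, with coefficient
  ∂(coeff of dy∧dz)/∂x - ∂(coeff of dx∧dz)/∂y + ∂(coeff of dx∧dy)/∂z
  = ∂/∂x (x + 6*y) - ∂/∂y (2*x + y) + ∂/∂z (0).
Each of these terms simplifies to sums of mixed partials that cancel in pairs. The result is 0 (by equality of mixed partials for smooth functions — Schwarz / Clairaut).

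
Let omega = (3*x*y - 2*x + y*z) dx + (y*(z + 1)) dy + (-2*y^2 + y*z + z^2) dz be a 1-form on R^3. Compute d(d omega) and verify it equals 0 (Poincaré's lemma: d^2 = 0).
d(d omega) = 0

Step 1: d omega = sum_{i<j} (∂f_j/∂x_i - ∂f_i/∂x_j) dx_i ∧ dx_j:
  coeff of dx ∧ dy: -3*x - z
  coeff of dx ∧ dz: -y
  coeff of dy ∧ dz: -5*y + z
Step 2: Apply d again to each 2-form coefficient. The only possible 3-form in R^3 is dx ∧ dy ∧ dz, with coefficient
  ∂(coeff of dy∧dz)/∂x - ∂(coeff of dx∧dz)/∂y + ∂(coeff of dx∧dy)/∂z
  = ∂/∂x (-5*y + z) - ∂/∂y (-y) + ∂/∂z (-3*x - z).
Each of these terms simplifies to sums of mixed partials that cancel in pairs. The result is 0 (by equality of mixed partials for smooth functions — Schwarz / Clairaut).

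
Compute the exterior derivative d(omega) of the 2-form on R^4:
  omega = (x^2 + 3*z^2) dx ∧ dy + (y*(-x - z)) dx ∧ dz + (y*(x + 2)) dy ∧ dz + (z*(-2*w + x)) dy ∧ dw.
d(omega) = (x + y + 7*z) dx ∧ dy ∧ dz + (z) dx ∧ dy ∧ dw + (2*w - x) dy ∧ dz ∧ dw

For a 2-form omega = sum_{i<j} g_{ij} dx_i ∧ dx_j, the exterior derivative is
  d(omega) = sum_{i<j} d(g_{ij}) ∧ dx_i ∧ dx_j = sum_{i<j, k} (∂g_{ij}/∂x_k) dx_k ∧ dx_i ∧ dx_j.
Expand each term, using dx_k ∧ dx_i ∧ dx_j = sgn(permutation) dx_{(a)} ∧ dx_{(b)} ∧ dx_{(c)} with (a < b < c) sorted:
  d(x^2 + 3*z^2) includes (∂/∂z)(x^2 + 3*z^2) dz = (6*z) dz, which multiplied by dx ∧ dy gives (6*z) dx ∧ dy ∧ dz
  d(y*(-x - z)) includes (∂/∂y)(y*(-x - z)) dy = (-x - z) dy, which multiplied by dx ∧ dz gives (x + z) dx ∧ dy ∧ dz
  d(y*(x + 2)) includes (∂/∂x)(y*(x + 2)) dx = (y) dx, which multiplied by dy ∧ dz gives (y) dx ∧ dy ∧ dz
  d(z*(-2*w + x)) includes (∂/∂x)(z*(-2*w + x)) dx = (z) dx, which multiplied by dy ∧ dw gives (z) dx ∧ dy ∧ dw
  d(z*(-2*w + x)) includes (∂/∂z)(z*(-2*w + x)) dz = (-2*w + x) dz, which multiplied by dy ∧ dw gives (2*w - x) dy ∧ dz ∧ dw
Collecting like 3-forms: d(omega) = (x + y + 7*z) dx ∧ dy ∧ dz + (z) dx ∧ dy ∧ dw + (2*w - x) dy ∧ dz ∧ dw.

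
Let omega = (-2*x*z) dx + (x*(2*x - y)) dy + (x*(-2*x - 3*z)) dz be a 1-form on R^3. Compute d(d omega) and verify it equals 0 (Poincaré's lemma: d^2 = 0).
d(d omega) = 0

Step 1: d omega = sum_{i<j} (∂f_j/∂x_i - ∂f_i/∂x_j) dx_i ∧ dx_j:
  coeff of dx ∧ dy: 4*x - y
  coeff of dx ∧ dz: -2*x - 3*z
  coeff of dy ∧ dz: 0
Step 2: Apply d again to each 2-form coefficient. The only possible 3-form in R^3 is dx ∧ dy ∧ dz, with coefficient
  ∂(coeff of dy∧dz)/∂x - ∂(coeff of dx∧dz)/∂y + ∂(coeff of dx∧dy)/∂z
  = ∂/∂x (0) - ∂/∂y (-2*x - 3*z) + ∂/∂z (4*x - y).
Each of these terms simplifies to sums of mixed partials that cancel in pairs. The result is 0 (by equality of mixed partials for smooth functions — Schwarz / Clairaut).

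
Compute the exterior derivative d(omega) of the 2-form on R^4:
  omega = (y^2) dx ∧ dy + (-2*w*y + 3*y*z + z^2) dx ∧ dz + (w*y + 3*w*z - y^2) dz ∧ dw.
d(omega) = (2*w - 3*z) dx ∧ dy ∧ dz + (-2*y) dx ∧ dz ∧ dw + (w - 2*y) dy ∧ dz ∧ dw

For a 2-form omega = sum_{i<j} g_{ij} dx_i ∧ dx_j, the exterior derivative is
  d(omega) = sum_{i<j} d(g_{ij}) ∧ dx_i ∧ dx_j = sum_{i<j, k} (∂g_{ij}/∂x_k) dx_k ∧ dx_i ∧ dx_j.
Expand each term, using dx_k ∧ dx_i ∧ dx_j = sgn(permutation) dx_{(a)} ∧ dx_{(b)} ∧ dx_{(c)} with (a < b < c) sorted:
  d(-2*w*y + 3*y*z + z^2) includes (∂/∂y)(-2*w*y + 3*y*z + z^2) dy = (-2*w + 3*z) dy, which multiplied by dx ∧ dz gives (2*w - 3*z) dx ∧ dy ∧ dz
  d(-2*w*y + 3*y*z + z^2) includes (∂/∂w)(-2*w*y + 3*y*z + z^2) dw = (-2*y) dw, which multiplied by dx ∧ dz gives (-2*y) dx ∧ dz ∧ dw
  d(w*y + 3*w*z - y^2) includes (∂/∂y)(w*y + 3*w*z - y^2) dy = (w - 2*y) dy, which multiplied by dz ∧ dw gives (w - 2*y) dy ∧ dz ∧ dw
Collecting like 3-forms: d(omega) = (2*w - 3*z) dx ∧ dy ∧ dz + (-2*y) dx ∧ dz ∧ dw + (w - 2*y) dy ∧ dz ∧ dw.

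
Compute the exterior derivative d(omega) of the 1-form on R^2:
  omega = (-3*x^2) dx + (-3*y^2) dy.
d(omega) = 0

For a 1-form omega = sum_i f_i dx_i, the exterior derivative is
  d(omega) = sum_{i < j} (∂f_j/∂x_i - ∂f_i/∂x_j) dx_i ∧ dx_j.

Assembling: d(omega) = 0.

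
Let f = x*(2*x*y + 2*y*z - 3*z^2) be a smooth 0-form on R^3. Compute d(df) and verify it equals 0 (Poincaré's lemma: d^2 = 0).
d(df) = 0

Step 1: df = sum_i (∂f/∂x_i) dx_i = (4*x*y + 2*y*z - 3*z^2) dx + (2*x*(x + z)) dy + (2*x*(y - 3*z)) dz.
Step 2: Apply d again. Using the 1-form formula, the coefficient of dx ∧ dy in d(df) is ∂^2 f/∂x ∂y - ∂^2 f/∂y ∂x = (4*x + 2*z) - (4*x + 2*z) = 0 (equality of mixed partials for smooth f).
Similarly for dx ∧ dz and dy ∧ dz — all coefficients vanish. So d(df) = 0.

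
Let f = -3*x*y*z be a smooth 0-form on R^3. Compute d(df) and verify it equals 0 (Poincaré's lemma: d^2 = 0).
d(df) = 0

Step 1: df = sum_i (∂f/∂x_i) dx_i = (-3*y*z) dx + (-3*x*z) dy + (-3*x*y) dz.
Step 2: Apply d again. Using the 1-form formula, the coefficient of dx ∧ dy in d(df) is ∂^2 f/∂x ∂y - ∂^2 f/∂y ∂x = (-3*z) - (-3*z) = 0 (equality of mixed partials for smooth f).
Similarly for dx ∧ dz and dy ∧ dz — all coefficients vanish. So d(df) = 0.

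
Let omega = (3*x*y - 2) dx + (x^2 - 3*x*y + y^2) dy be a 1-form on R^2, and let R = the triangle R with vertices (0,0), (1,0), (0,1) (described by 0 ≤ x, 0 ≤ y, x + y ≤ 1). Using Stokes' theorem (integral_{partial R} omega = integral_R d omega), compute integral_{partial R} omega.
integral_(partial R) omega = -2/3

Stokes: integral_partial_R omega = integral_R d omega with d omega = (∂Q/∂x - ∂P/∂y) dx ∧ dy.
  ∂Q/∂x = 2*x - 3*y
  ∂P/∂y = 3*x
  integrand = ∂Q/∂x - ∂P/∂y = -x - 3*y.
Integrating over R: integral_0^1 integral_0^{1-x} (-x - 3*y) dy dx = -2/3.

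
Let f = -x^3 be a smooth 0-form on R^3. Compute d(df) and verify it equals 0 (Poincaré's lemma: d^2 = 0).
d(df) = 0

Step 1: df = sum_i (∂f/∂x_i) dx_i = (-3*x^2) dx + (0) dy + (0) dz.
Step 2: Apply d again. Using the 1-form formula, the coefficient of dx ∧ dy in d(df) is ∂^2 f/∂x ∂y - ∂^2 f/∂y ∂x = (0) - (0) = 0 (equality of mixed partials for smooth f).
Similarly for dx ∧ dz and dy ∧ dz — all coefficients vanish. So d(df) = 0.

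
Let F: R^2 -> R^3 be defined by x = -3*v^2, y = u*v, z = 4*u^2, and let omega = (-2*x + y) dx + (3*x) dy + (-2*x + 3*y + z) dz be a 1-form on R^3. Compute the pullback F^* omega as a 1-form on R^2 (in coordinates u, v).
F^* omega = (32*u^3 + 24*u^2*v + 48*u*v^2 - 9*v^3) du + (v^2*(-15*u - 36*v)) dv

Using F^*(f dg) = (f ∘ F) d(g ∘ F), substitute each coordinate x_i by F_i(u, v) in f_i, and replace dx_i by d F_i = (∂F_i/∂u) du + (∂F_i/∂v) dv.
  For the x component: f_1(F) = v*(u + 6*v); d F_1 = (0) du + (-6*v) dv
  For the y component: f_2(F) = -9*v^2; d F_2 = (v) du + (u) dv
  For the z component: f_3(F) = 4*u^2 + 3*u*v + 6*v^2; d F_3 = (8*u) du + (0) dv
Combining and collecting du, dv coefficients:
  coeff of du: 32*u^3 + 24*u^2*v + 48*u*v^2 - 9*v^3
  coeff of dv: v^2*(-15*u - 36*v)
F^* omega = (32*u^3 + 24*u^2*v + 48*u*v^2 - 9*v^3) du + (v^2*(-15*u - 36*v)) dv.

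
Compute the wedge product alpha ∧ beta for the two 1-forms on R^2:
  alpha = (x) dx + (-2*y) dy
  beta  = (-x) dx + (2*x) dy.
alpha ∧ beta = (2*x*(x - y)) dx ∧ dy

Distribute the wedge, using dx_i ∧ dx_j = -dx_j ∧ dx_i and dx_i ∧ dx_i = 0. For each pair (i, j) with i < j, the coefficient of dx_i ∧ dx_j in alpha ∧ beta is (alpha_i * beta_j - alpha_j * beta_i). Collecting: alpha ∧ beta = (2*x*(x - y)) dx ∧ dy.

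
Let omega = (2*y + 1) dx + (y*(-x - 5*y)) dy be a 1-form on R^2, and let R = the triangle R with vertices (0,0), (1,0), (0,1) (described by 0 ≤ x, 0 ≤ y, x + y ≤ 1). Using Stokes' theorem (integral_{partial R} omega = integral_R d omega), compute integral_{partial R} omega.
integral_(partial R) omega = -7/6

Stokes: integral_partial_R omega = integral_R d omega with d omega = (∂Q/∂x - ∂P/∂y) dx ∧ dy.
  ∂Q/∂x = -y
  ∂P/∂y = 2
  integrand = ∂Q/∂x - ∂P/∂y = -y - 2.
Integrating over R: integral_0^1 integral_0^{1-x} (-y - 2) dy dx = -7/6.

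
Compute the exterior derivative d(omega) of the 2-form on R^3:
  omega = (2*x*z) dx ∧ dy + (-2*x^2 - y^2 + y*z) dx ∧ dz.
d(omega) = (2*x + 2*y - z) dx ∧ dy ∧ dz

For a 2-form omega = sum_{i<j} g_{ij} dx_i ∧ dx_j, the exterior derivative is
  d(omega) = sum_{i<j} d(g_{ij}) ∧ dx_i ∧ dx_j = sum_{i<j, k} (∂g_{ij}/∂x_k) dx_k ∧ dx_i ∧ dx_j.
Expand each term, using dx_k ∧ dx_i ∧ dx_j = sgn(permutation) dx_{(a)} ∧ dx_{(b)} ∧ dx_{(c)} with (a < b < c) sorted:
  d(2*x*z) includes (∂/∂z)(2*x*z) dz = (2*x) dz, which multiplied by dx ∧ dy gives (2*x) dx ∧ dy ∧ dz
  d(-2*x^2 - y^2 + y*z) includes (∂/∂y)(-2*x^2 - y^2 + y*z) dy = (-2*y + z) dy, which multiplied by dx ∧ dz gives (2*y - z) dx ∧ dy ∧ dz
Collecting like 3-forms: d(omega) = (2*x + 2*y - z) dx ∧ dy ∧ dz.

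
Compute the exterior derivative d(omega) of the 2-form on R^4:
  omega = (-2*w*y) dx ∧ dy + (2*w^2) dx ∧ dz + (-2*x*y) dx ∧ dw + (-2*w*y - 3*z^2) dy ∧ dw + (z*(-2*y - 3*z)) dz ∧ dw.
d(omega) = (2*x - 2*y) dx ∧ dy ∧ dw + (4*w) dx ∧ dz ∧ dw + (4*z) dy ∧ dz ∧ dw

For a 2-form omega = sum_{i<j} g_{ij} dx_i ∧ dx_j, the exterior derivative is
  d(omega) = sum_{i<j} d(g_{ij}) ∧ dx_i ∧ dx_j = sum_{i<j, k} (∂g_{ij}/∂x_k) dx_k ∧ dx_i ∧ dx_j.
Expand each term, using dx_k ∧ dx_i ∧ dx_j = sgn(permutation) dx_{(a)} ∧ dx_{(b)} ∧ dx_{(c)} with (a < b < c) sorted:
  d(-2*w*y) includes (∂/∂w)(-2*w*y) dw = (-2*y) dw, which multiplied by dx ∧ dy gives (-2*y) dx ∧ dy ∧ dw
  d(2*w^2) includes (∂/∂w)(2*w^2) dw = (4*w) dw, which multiplied by dx ∧ dz gives (4*w) dx ∧ dz ∧ dw
  d(-2*x*y) includes (∂/∂y)(-2*x*y) dy = (-2*x) dy, which multiplied by dx ∧ dw gives (2*x) dx ∧ dy ∧ dw
  d(-2*w*y - 3*z^2) includes (∂/∂z)(-2*w*y - 3*z^2) dz = (-6*z) dz, which multiplied by dy ∧ dw gives (6*z) dy ∧ dz ∧ dw
  d(z*(-2*y - 3*z)) includes (∂/∂y)(z*(-2*y - 3*z)) dy = (-2*z) dy, which multiplied by dz ∧ dw gives (-2*z) dy ∧ dz ∧ dw
Collecting like 3-forms: d(omega) = (2*x - 2*y) dx ∧ dy ∧ dw + (4*w) dx ∧ dz ∧ dw + (4*z) dy ∧ dz ∧ dw.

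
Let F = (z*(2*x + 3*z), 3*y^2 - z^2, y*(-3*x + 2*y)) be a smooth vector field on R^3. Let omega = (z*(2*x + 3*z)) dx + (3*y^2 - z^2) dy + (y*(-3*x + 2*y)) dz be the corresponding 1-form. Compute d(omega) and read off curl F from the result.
d(omega) = (-3*x + 4*y + 2*z) dy ∧ dz + (2*x + 3*y + 6*z) dz ∧ dx + (0) dx ∧ dy; curl F = (-3*x + 4*y + 2*z, 2*x + 3*y + 6*z, 0)

d omega = sum_{i<j} (∂f_j/∂x_i - ∂f_i/∂x_j) dx_i ∧ dx_j. Under the identification (dy ∧ dz, dz ∧ dx, dx ∧ dy) ↔ (e_x, e_y, e_z), the coefficients are exactly the components of curl F. Compute:
  ∂R/∂y - ∂Q/∂z = (-3*x + 4*y) - (-2*z) = -3*x + 4*y + 2*z
  ∂P/∂z - ∂R/∂x = (2*x + 6*z) - (-3*y) = 2*x + 3*y + 6*z
  ∂Q/∂x - ∂P/∂y = (0) - (0) = 0.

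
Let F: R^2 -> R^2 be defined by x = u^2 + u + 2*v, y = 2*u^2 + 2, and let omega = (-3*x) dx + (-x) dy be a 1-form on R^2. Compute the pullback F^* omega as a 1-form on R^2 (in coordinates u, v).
F^* omega = (-10*u^3 - 13*u^2 - 20*u*v - 3*u - 6*v) du + (-6*u^2 - 6*u - 12*v) dv

Using F^*(f dg) = (f ∘ F) d(g ∘ F), substitute each coordinate x_i by F_i(u, v) in f_i, and replace dx_i by d F_i = (∂F_i/∂u) du + (∂F_i/∂v) dv.
  For the x component: f_1(F) = -3*u^2 - 3*u - 6*v; d F_1 = (2*u + 1) du + (2) dv
  For the y component: f_2(F) = -u^2 - u - 2*v; d F_2 = (4*u) du + (0) dv
Combining and collecting du, dv coefficients:
  coeff of du: -10*u^3 - 13*u^2 - 20*u*v - 3*u - 6*v
  coeff of dv: -6*u^2 - 6*u - 12*v
F^* omega = (-10*u^3 - 13*u^2 - 20*u*v - 3*u - 6*v) du + (-6*u^2 - 6*u - 12*v) dv.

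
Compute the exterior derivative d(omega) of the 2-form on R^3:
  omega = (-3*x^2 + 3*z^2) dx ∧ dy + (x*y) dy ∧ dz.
d(omega) = (y + 6*z) dx ∧ dy ∧ dz

For a 2-form omega = sum_{i<j} g_{ij} dx_i ∧ dx_j, the exterior derivative is
  d(omega) = sum_{i<j} d(g_{ij}) ∧ dx_i ∧ dx_j = sum_{i<j, k} (∂g_{ij}/∂x_k) dx_k ∧ dx_i ∧ dx_j.
Expand each term, using dx_k ∧ dx_i ∧ dx_j = sgn(permutation) dx_{(a)} ∧ dx_{(b)} ∧ dx_{(c)} with (a < b < c) sorted:
  d(-3*x^2 + 3*z^2) includes (∂/∂z)(-3*x^2 + 3*z^2) dz = (6*z) dz, which multiplied by dx ∧ dy gives (6*z) dx ∧ dy ∧ dz
  d(x*y) includes (∂/∂x)(x*y) dx = (y) dx, which multiplied by dy ∧ dz gives (y) dx ∧ dy ∧ dz
Collecting like 3-forms: d(omega) = (y + 6*z) dx ∧ dy ∧ dz.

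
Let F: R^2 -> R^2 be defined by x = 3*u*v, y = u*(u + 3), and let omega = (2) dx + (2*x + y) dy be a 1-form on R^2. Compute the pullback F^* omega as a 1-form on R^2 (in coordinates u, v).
F^* omega = (2*u^3 + 12*u^2*v + 9*u^2 + 18*u*v + 9*u + 6*v) du + (6*u) dv

Using F^*(f dg) = (f ∘ F) d(g ∘ F), substitute each coordinate x_i by F_i(u, v) in f_i, and replace dx_i by d F_i = (∂F_i/∂u) du + (∂F_i/∂v) dv.
  For the x component: f_1(F) = 2; d F_1 = (3*v) du + (3*u) dv
  For the y component: f_2(F) = u*(u + 6*v + 3); d F_2 = (2*u + 3) du + (0) dv
Combining and collecting du, dv coefficients:
  coeff of du: 2*u^3 + 12*u^2*v + 9*u^2 + 18*u*v + 9*u + 6*v
  coeff of dv: 6*u
F^* omega = (2*u^3 + 12*u^2*v + 9*u^2 + 18*u*v + 9*u + 6*v) du + (6*u) dv.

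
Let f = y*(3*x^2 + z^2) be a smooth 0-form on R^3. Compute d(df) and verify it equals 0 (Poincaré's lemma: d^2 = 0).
d(df) = 0

Step 1: df = sum_i (∂f/∂x_i) dx_i = (6*x*y) dx + (3*x^2 + z^2) dy + (2*y*z) dz.
Step 2: Apply d again. Using the 1-form formula, the coefficient of dx ∧ dy in d(df) is ∂^2 f/∂x ∂y - ∂^2 f/∂y ∂x = (6*x) - (6*x) = 0 (equality of mixed partials for smooth f).
Similarly for dx ∧ dz and dy ∧ dz — all coefficients vanish. So d(df) = 0.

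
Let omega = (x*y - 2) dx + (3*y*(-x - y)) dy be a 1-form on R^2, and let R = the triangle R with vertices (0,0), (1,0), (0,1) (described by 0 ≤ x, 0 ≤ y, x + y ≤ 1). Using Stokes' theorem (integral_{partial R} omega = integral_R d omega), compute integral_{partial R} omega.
integral_(partial R) omega = -2/3

Stokes: integral_partial_R omega = integral_R d omega with d omega = (∂Q/∂x - ∂P/∂y) dx ∧ dy.
  ∂Q/∂x = -3*y
  ∂P/∂y = x
  integrand = ∂Q/∂x - ∂P/∂y = -x - 3*y.
Integrating over R: integral_0^1 integral_0^{1-x} (-x - 3*y) dy dx = -2/3.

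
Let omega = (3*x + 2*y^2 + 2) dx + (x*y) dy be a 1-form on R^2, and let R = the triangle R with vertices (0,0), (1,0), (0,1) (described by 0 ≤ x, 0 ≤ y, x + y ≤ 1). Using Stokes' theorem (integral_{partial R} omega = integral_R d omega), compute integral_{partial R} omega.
integral_(partial R) omega = -1/2

Stokes: integral_partial_R omega = integral_R d omega with d omega = (∂Q/∂x - ∂P/∂y) dx ∧ dy.
  ∂Q/∂x = y
  ∂P/∂y = 4*y
  integrand = ∂Q/∂x - ∂P/∂y = -3*y.
Integrating over R: integral_0^1 integral_0^{1-x} (-3*y) dy dx = -1/2.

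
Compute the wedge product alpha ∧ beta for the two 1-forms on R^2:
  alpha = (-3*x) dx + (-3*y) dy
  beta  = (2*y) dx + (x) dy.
alpha ∧ beta = (-3*x^2 + 6*y^2) dx ∧ dy

Distribute the wedge, using dx_i ∧ dx_j = -dx_j ∧ dx_i and dx_i ∧ dx_i = 0. For each pair (i, j) with i < j, the coefficient of dx_i ∧ dx_j in alpha ∧ beta is (alpha_i * beta_j - alpha_j * beta_i). Collecting: alpha ∧ beta = (-3*x^2 + 6*y^2) dx ∧ dy.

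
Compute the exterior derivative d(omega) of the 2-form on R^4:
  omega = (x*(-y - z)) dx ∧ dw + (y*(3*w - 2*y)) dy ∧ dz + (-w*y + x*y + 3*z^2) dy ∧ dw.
d(omega) = (x + y) dx ∧ dy ∧ dw + (x) dx ∧ dz ∧ dw + (3*y - 6*z) dy ∧ dz ∧ dw

For a 2-form omega = sum_{i<j} g_{ij} dx_i ∧ dx_j, the exterior derivative is
  d(omega) = sum_{i<j} d(g_{ij}) ∧ dx_i ∧ dx_j = sum_{i<j, k} (∂g_{ij}/∂x_k) dx_k ∧ dx_i ∧ dx_j.
Expand each term, using dx_k ∧ dx_i ∧ dx_j = sgn(permutation) dx_{(a)} ∧ dx_{(b)} ∧ dx_{(c)} with (a < b < c) sorted:
  d(x*(-y - z)) includes (∂/∂y)(x*(-y - z)) dy = (-x) dy, which multiplied by dx ∧ dw gives (x) dx ∧ dy ∧ dw
  d(x*(-y - z)) includes (∂/∂z)(x*(-y - z)) dz = (-x) dz, which multiplied by dx ∧ dw gives (x) dx ∧ dz ∧ dw
  d(y*(3*w - 2*y)) includes (∂/∂w)(y*(3*w - 2*y)) dw = (3*y) dw, which multiplied by dy ∧ dz gives (3*y) dy ∧ dz ∧ dw
  d(-w*y + x*y + 3*z^2) includes (∂/∂x)(-w*y + x*y + 3*z^2) dx = (y) dx, which multiplied by dy ∧ dw gives (y) dx ∧ dy ∧ dw
  d(-w*y + x*y + 3*z^2) includes (∂/∂z)(-w*y + x*y + 3*z^2) dz = (6*z) dz, which multiplied by dy ∧ dw gives (-6*z) dy ∧ dz ∧ dw
Collecting like 3-forms: d(omega) = (x + y) dx ∧ dy ∧ dw + (x) dx ∧ dz ∧ dw + (3*y - 6*z) dy ∧ dz ∧ dw.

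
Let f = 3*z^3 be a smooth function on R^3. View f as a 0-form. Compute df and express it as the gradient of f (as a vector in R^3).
df = (0) dx + (0) dy + (9*z^2) dz; grad f = (0, 0, 9*z^2)

For a 0-form f, d f = (∂f/∂x) dx + (∂f/∂y) dy + (∂f/∂z) dz. The components of the vector representation are exactly the entries of grad f in Cartesian coordinates:
  ∂f/∂x = 0
  ∂f/∂y = 0
  ∂f/∂z = 9*z^2.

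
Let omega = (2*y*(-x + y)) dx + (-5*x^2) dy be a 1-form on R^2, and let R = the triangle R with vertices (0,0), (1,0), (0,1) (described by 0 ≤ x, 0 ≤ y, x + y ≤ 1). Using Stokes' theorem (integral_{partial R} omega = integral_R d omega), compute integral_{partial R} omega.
integral_(partial R) omega = -2

Stokes: integral_partial_R omega = integral_R d omega with d omega = (∂Q/∂x - ∂P/∂y) dx ∧ dy.
  ∂Q/∂x = -10*x
  ∂P/∂y = -2*x + 4*y
  integrand = ∂Q/∂x - ∂P/∂y = -8*x - 4*y.
Integrating over R: integral_0^1 integral_0^{1-x} (-8*x - 4*y) dy dx = -2.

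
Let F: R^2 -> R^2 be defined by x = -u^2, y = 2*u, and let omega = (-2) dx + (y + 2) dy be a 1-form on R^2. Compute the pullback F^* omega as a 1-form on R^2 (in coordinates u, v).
F^* omega = (8*u + 4) du

Using F^*(f dg) = (f ∘ F) d(g ∘ F), substitute each coordinate x_i by F_i(u, v) in f_i, and replace dx_i by d F_i = (∂F_i/∂u) du + (∂F_i/∂v) dv.
  For the x component: f_1(F) = -2; d F_1 = (-2*u) du + (0) dv
  For the y component: f_2(F) = 2*u + 2; d F_2 = (2) du + (0) dv
Combining and collecting du, dv coefficients:
  coeff of du: 8*u + 4
  coeff of dv: 0
F^* omega = (8*u + 4) du.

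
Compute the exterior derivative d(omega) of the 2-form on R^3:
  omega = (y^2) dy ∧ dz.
d(omega) = 0

For a 2-form omega = sum_{i<j} g_{ij} dx_i ∧ dx_j, the exterior derivative is
  d(omega) = sum_{i<j} d(g_{ij}) ∧ dx_i ∧ dx_j = sum_{i<j, k} (∂g_{ij}/∂x_k) dx_k ∧ dx_i ∧ dx_j.
Expand each term, using dx_k ∧ dx_i ∧ dx_j = sgn(permutation) dx_{(a)} ∧ dx_{(b)} ∧ dx_{(c)} with (a < b < c) sorted:

Collecting like 3-forms: d(omega) = 0.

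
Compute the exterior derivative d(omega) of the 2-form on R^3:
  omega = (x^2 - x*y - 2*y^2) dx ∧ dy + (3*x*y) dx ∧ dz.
d(omega) = (-3*x) dx ∧ dy ∧ dz

For a 2-form omega = sum_{i<j} g_{ij} dx_i ∧ dx_j, the exterior derivative is
  d(omega) = sum_{i<j} d(g_{ij}) ∧ dx_i ∧ dx_j = sum_{i<j, k} (∂g_{ij}/∂x_k) dx_k ∧ dx_i ∧ dx_j.
Expand each term, using dx_k ∧ dx_i ∧ dx_j = sgn(permutation) dx_{(a)} ∧ dx_{(b)} ∧ dx_{(c)} with (a < b < c) sorted:
  d(3*x*y) includes (∂/∂y)(3*x*y) dy = (3*x) dy, which multiplied by dx ∧ dz gives (-3*x) dx ∧ dy ∧ dz
Collecting like 3-forms: d(omega) = (-3*x) dx ∧ dy ∧ dz.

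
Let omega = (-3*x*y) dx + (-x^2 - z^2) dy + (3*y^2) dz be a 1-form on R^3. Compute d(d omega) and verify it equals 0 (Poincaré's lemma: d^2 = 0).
d(d omega) = 0

Step 1: d omega = sum_{i<j} (∂f_j/∂x_i - ∂f_i/∂x_j) dx_i ∧ dx_j:
  coeff of dx ∧ dy: x
  coeff of dx ∧ dz: 0
  coeff of dy ∧ dz: 6*y + 2*z
Step 2: Apply d again to each 2-form coefficient. The only possible 3-form in R^3 is dx ∧ dy ∧ dz, with coefficient
  ∂(coeff of dy∧dz)/∂x - ∂(coeff of dx∧dz)/∂y + ∂(coeff of dx∧dy)/∂z
  = ∂/∂x (6*y + 2*z) - ∂/∂y (0) + ∂/∂z (x).
Each of these terms simplifies to sums of mixed partials that cancel in pairs. The result is 0 (by equality of mixed partials for smooth functions — Schwarz / Clairaut).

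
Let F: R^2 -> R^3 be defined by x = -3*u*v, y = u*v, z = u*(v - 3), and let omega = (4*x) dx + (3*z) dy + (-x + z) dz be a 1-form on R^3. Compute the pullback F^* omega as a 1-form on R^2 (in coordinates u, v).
F^* omega = (u*(43*v^2 - 24*v + 9)) du + (u^2*(43*v - 12)) dv

Using F^*(f dg) = (f ∘ F) d(g ∘ F), substitute each coordinate x_i by F_i(u, v) in f_i, and replace dx_i by d F_i = (∂F_i/∂u) du + (∂F_i/∂v) dv.
  For the x component: f_1(F) = -12*u*v; d F_1 = (-3*v) du + (-3*u) dv
  For the y component: f_2(F) = 3*u*(v - 3); d F_2 = (v) du + (u) dv
  For the z component: f_3(F) = u*(4*v - 3); d F_3 = (v - 3) du + (u) dv
Combining and collecting du, dv coefficients:
  coeff of du: u*(43*v^2 - 24*v + 9)
  coeff of dv: u^2*(43*v - 12)
F^* omega = (u*(43*v^2 - 24*v + 9)) du + (u^2*(43*v - 12)) dv.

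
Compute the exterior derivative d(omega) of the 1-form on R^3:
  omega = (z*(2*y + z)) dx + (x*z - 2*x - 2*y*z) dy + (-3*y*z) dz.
d(omega) = (-z - 2) dx ∧ dy + (-2*y - 2*z) dx ∧ dz + (-x + 2*y - 3*z) dy ∧ dz

For a 1-form omega = sum_i f_i dx_i, the exterior derivative is
  d(omega) = sum_{i < j} (∂f_j/∂x_i - ∂f_i/∂x_j) dx_i ∧ dx_j.
  coefficient of dx ∧ dy: ∂f_2/∂x - ∂f_1/∂y = ∂(x*z - 2*x - 2*y*z)/∂x - ∂(z*(2*y + z))/∂y = -z - 2
  coefficient of dx ∧ dz: ∂f_3/∂x - ∂f_1/∂z = ∂(-3*y*z)/∂x - ∂(z*(2*y + z))/∂z = -2*y - 2*z
  coefficient of dy ∧ dz: ∂f_3/∂y - ∂f_2/∂z = ∂(-3*y*z)/∂y - ∂(x*z - 2*x - 2*y*z)/∂z = -x + 2*y - 3*z
Assembling: d(omega) = (-z - 2) dx ∧ dy + (-2*y - 2*z) dx ∧ dz + (-x + 2*y - 3*z) dy ∧ dz.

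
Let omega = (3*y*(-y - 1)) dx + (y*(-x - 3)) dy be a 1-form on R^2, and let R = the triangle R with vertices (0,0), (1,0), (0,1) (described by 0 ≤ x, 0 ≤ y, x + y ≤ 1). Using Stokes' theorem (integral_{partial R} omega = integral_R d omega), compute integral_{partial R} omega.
integral_(partial R) omega = 7/3

Stokes: integral_partial_R omega = integral_R d omega with d omega = (∂Q/∂x - ∂P/∂y) dx ∧ dy.
  ∂Q/∂x = -y
  ∂P/∂y = -6*y - 3
  integrand = ∂Q/∂x - ∂P/∂y = 5*y + 3.
Integrating over R: integral_0^1 integral_0^{1-x} (5*y + 3) dy dx = 7/3.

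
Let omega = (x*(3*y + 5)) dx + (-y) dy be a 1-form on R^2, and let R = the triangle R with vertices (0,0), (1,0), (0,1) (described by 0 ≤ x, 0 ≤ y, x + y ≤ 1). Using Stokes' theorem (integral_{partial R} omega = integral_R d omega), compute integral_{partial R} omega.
integral_(partial R) omega = -1/2

Stokes: integral_partial_R omega = integral_R d omega with d omega = (∂Q/∂x - ∂P/∂y) dx ∧ dy.
  ∂Q/∂x = 0
  ∂P/∂y = 3*x
  integrand = ∂Q/∂x - ∂P/∂y = -3*x.
Integrating over R: integral_0^1 integral_0^{1-x} (-3*x) dy dx = -1/2.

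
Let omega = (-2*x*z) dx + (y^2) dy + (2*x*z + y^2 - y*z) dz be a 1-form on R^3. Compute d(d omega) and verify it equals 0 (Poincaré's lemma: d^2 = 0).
d(d omega) = 0

Step 1: d omega = sum_{i<j} (∂f_j/∂x_i - ∂f_i/∂x_j) dx_i ∧ dx_j:
  coeff of dx ∧ dy: 0
  coeff of dx ∧ dz: 2*x + 2*z
  coeff of dy ∧ dz: 2*y - z
Step 2: Apply d again to each 2-form coefficient. The only possible 3-form in R^3 is dx ∧ dy ∧ dz, with coefficient
  ∂(coeff of dy∧dz)/∂x - ∂(coeff of dx∧dz)/∂y + ∂(coeff of dx∧dy)/∂z
  = ∂/∂x (2*y - z) - ∂/∂y (2*x + 2*z) + ∂/∂z (0).
Each of these terms simplifies to sums of mixed partials that cancel in pairs. The result is 0 (by equality of mixed partials for smooth functions — Schwarz / Clairaut).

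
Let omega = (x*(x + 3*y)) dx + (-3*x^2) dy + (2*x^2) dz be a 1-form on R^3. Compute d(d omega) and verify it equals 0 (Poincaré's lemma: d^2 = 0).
d(d omega) = 0

Step 1: d omega = sum_{i<j} (∂f_j/∂x_i - ∂f_i/∂x_j) dx_i ∧ dx_j:
  coeff of dx ∧ dy: -9*x
  coeff of dx ∧ dz: 4*x
  coeff of dy ∧ dz: 0
Step 2: Apply d again to each 2-form coefficient. The only possible 3-form in R^3 is dx ∧ dy ∧ dz, with coefficient
  ∂(coeff of dy∧dz)/∂x - ∂(coeff of dx∧dz)/∂y + ∂(coeff of dx∧dy)/∂z
  = ∂/∂x (0) - ∂/∂y (4*x) + ∂/∂z (-9*x).
Each of these terms simplifies to sums of mixed partials that cancel in pairs. The result is 0 (by equality of mixed partials for smooth functions — Schwarz / Clairaut).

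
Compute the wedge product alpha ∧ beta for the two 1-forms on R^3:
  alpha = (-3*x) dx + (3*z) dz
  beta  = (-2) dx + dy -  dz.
alpha ∧ beta = (-3*x) dx ∧ dy + (3*x + 6*z) dx ∧ dz + (-3*z) dy ∧ dz

Distribute the wedge, using dx_i ∧ dx_j = -dx_j ∧ dx_i and dx_i ∧ dx_i = 0. For each pair (i, j) with i < j, the coefficient of dx_i ∧ dx_j in alpha ∧ beta is (alpha_i * beta_j - alpha_j * beta_i). Collecting: alpha ∧ beta = (-3*x) dx ∧ dy + (3*x + 6*z) dx ∧ dz + (-3*z) dy ∧ dz.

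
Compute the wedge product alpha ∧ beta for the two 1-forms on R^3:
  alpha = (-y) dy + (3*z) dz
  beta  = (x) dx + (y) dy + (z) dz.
alpha ∧ beta = (x*y) dx ∧ dy + (-4*y*z) dy ∧ dz + (-3*x*z) dx ∧ dz

Distribute the wedge, using dx_i ∧ dx_j = -dx_j ∧ dx_i and dx_i ∧ dx_i = 0. For each pair (i, j) with i < j, the coefficient of dx_i ∧ dx_j in alpha ∧ beta is (alpha_i * beta_j - alpha_j * beta_i). Collecting: alpha ∧ beta = (x*y) dx ∧ dy + (-4*y*z) dy ∧ dz + (-3*x*z) dx ∧ dz.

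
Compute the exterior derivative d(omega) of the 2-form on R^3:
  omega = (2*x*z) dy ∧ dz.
d(omega) = (2*z) dx ∧ dy ∧ dz

For a 2-form omega = sum_{i<j} g_{ij} dx_i ∧ dx_j, the exterior derivative is
  d(omega) = sum_{i<j} d(g_{ij}) ∧ dx_i ∧ dx_j = sum_{i<j, k} (∂g_{ij}/∂x_k) dx_k ∧ dx_i ∧ dx_j.
Expand each term, using dx_k ∧ dx_i ∧ dx_j = sgn(permutation) dx_{(a)} ∧ dx_{(b)} ∧ dx_{(c)} with (a < b < c) sorted:
  d(2*x*z) includes (∂/∂x)(2*x*z) dx = (2*z) dx, which multiplied by dy ∧ dz gives (2*z) dx ∧ dy ∧ dz
Collecting like 3-forms: d(omega) = (2*z) dx ∧ dy ∧ dz.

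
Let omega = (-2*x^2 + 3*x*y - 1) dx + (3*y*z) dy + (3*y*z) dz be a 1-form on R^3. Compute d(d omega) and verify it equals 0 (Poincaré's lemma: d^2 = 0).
d(d omega) = 0

Step 1: d omega = sum_{i<j} (∂f_j/∂x_i - ∂f_i/∂x_j) dx_i ∧ dx_j:
  coeff of dx ∧ dy: -3*x
  coeff of dx ∧ dz: 0
  coeff of dy ∧ dz: -3*y + 3*z
Step 2: Apply d again to each 2-form coefficient. The only possible 3-form in R^3 is dx ∧ dy ∧ dz, with coefficient
  ∂(coeff of dy∧dz)/∂x - ∂(coeff of dx∧dz)/∂y + ∂(coeff of dx∧dy)/∂z
  = ∂/∂x (-3*y + 3*z) - ∂/∂y (0) + ∂/∂z (-3*x).
Each of these terms simplifies to sums of mixed partials that cancel in pairs. The result is 0 (by equality of mixed partials for smooth functions — Schwarz / Clairaut).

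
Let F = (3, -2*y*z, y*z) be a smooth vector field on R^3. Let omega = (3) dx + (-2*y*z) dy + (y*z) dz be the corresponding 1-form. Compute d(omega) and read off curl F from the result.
d(omega) = (2*y + z) dy ∧ dz + (0) dz ∧ dx + (0) dx ∧ dy; curl F = (2*y + z, 0, 0)

d omega = sum_{i<j} (∂f_j/∂x_i - ∂f_i/∂x_j) dx_i ∧ dx_j. Under the identification (dy ∧ dz, dz ∧ dx, dx ∧ dy) ↔ (e_x, e_y, e_z), the coefficients are exactly the components of curl F. Compute:
  ∂R/∂y - ∂Q/∂z = (z) - (-2*y) = 2*y + z
  ∂P/∂z - ∂R/∂x = (0) - (0) = 0
  ∂Q/∂x - ∂P/∂y = (0) - (0) = 0.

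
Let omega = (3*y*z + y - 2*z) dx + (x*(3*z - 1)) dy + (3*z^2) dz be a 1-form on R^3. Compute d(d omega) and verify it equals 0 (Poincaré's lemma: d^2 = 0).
d(d omega) = 0

Step 1: d omega = sum_{i<j} (∂f_j/∂x_i - ∂f_i/∂x_j) dx_i ∧ dx_j:
  coeff of dx ∧ dy: -2
  coeff of dx ∧ dz: 2 - 3*y
  coeff of dy ∧ dz: -3*x
Step 2: Apply d again to each 2-form coefficient. The only possible 3-form in R^3 is dx ∧ dy ∧ dz, with coefficient
  ∂(coeff of dy∧dz)/∂x - ∂(coeff of dx∧dz)/∂y + ∂(coeff of dx∧dy)/∂z
  = ∂/∂x (-3*x) - ∂/∂y (2 - 3*y) + ∂/∂z (-2).
Each of these terms simplifies to sums of mixed partials that cancel in pairs. The result is 0 (by equality of mixed partials for smooth functions — Schwarz / Clairaut).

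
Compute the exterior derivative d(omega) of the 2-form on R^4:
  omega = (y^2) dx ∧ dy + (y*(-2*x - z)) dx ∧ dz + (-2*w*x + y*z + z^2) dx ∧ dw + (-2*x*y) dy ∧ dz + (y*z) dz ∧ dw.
d(omega) = (2*x - 2*y + z) dx ∧ dy ∧ dz + (-z) dx ∧ dy ∧ dw + (-y - 2*z) dx ∧ dz ∧ dw + (z) dy ∧ dz ∧ dw

For a 2-form omega = sum_{i<j} g_{ij} dx_i ∧ dx_j, the exterior derivative is
  d(omega) = sum_{i<j} d(g_{ij}) ∧ dx_i ∧ dx_j = sum_{i<j, k} (∂g_{ij}/∂x_k) dx_k ∧ dx_i ∧ dx_j.
Expand each term, using dx_k ∧ dx_i ∧ dx_j = sgn(permutation) dx_{(a)} ∧ dx_{(b)} ∧ dx_{(c)} with (a < b < c) sorted:
  d(y*(-2*x - z)) includes (∂/∂y)(y*(-2*x - z)) dy = (-2*x - z) dy, which multiplied by dx ∧ dz gives (2*x + z) dx ∧ dy ∧ dz
  d(-2*w*x + y*z + z^2) includes (∂/∂y)(-2*w*x + y*z + z^2) dy = (z) dy, which multiplied by dx ∧ dw gives (-z) dx ∧ dy ∧ dw
  d(-2*w*x + y*z + z^2) includes (∂/∂z)(-2*w*x + y*z + z^2) dz = (y + 2*z) dz, which multiplied by dx ∧ dw gives (-y - 2*z) dx ∧ dz ∧ dw
  d(-2*x*y) includes (∂/∂x)(-2*x*y) dx = (-2*y) dx, which multiplied by dy ∧ dz gives (-2*y) dx ∧ dy ∧ dz
  d(y*z) includes (∂/∂y)(y*z) dy = (z) dy, which multiplied by dz ∧ dw gives (z) dy ∧ dz ∧ dw
Collecting like 3-forms: d(omega) = (2*x - 2*y + z) dx ∧ dy ∧ dz + (-z) dx ∧ dy ∧ dw + (-y - 2*z) dx ∧ dz ∧ dw + (z) dy ∧ dz ∧ dw.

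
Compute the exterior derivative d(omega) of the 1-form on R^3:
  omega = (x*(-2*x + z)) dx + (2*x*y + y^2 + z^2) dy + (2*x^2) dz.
d(omega) = (2*y) dx ∧ dy + (3*x) dx ∧ dz + (-2*z) dy ∧ dz

For a 1-form omega = sum_i f_i dx_i, the exterior derivative is
  d(omega) = sum_{i < j} (∂f_j/∂x_i - ∂f_i/∂x_j) dx_i ∧ dx_j.
  coefficient of dx ∧ dy: ∂f_2/∂x - ∂f_1/∂y = ∂(2*x*y + y^2 + z^2)/∂x - ∂(x*(-2*x + z))/∂y = 2*y
  coefficient of dx ∧ dz: ∂f_3/∂x - ∂f_1/∂z = ∂(2*x^2)/∂x - ∂(x*(-2*x + z))/∂z = 3*x
  coefficient of dy ∧ dz: ∂f_3/∂y - ∂f_2/∂z = ∂(2*x^2)/∂y - ∂(2*x*y + y^2 + z^2)/∂z = -2*z
Assembling: d(omega) = (2*y) dx ∧ dy + (3*x) dx ∧ dz + (-2*z) dy ∧ dz.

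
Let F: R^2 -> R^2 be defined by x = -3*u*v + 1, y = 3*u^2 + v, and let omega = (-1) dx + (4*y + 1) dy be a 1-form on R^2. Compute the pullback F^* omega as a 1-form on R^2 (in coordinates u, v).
F^* omega = (72*u^3 + 24*u*v + 6*u + 3*v) du + (12*u^2 + 3*u + 4*v + 1) dv

Using F^*(f dg) = (f ∘ F) d(g ∘ F), substitute each coordinate x_i by F_i(u, v) in f_i, and replace dx_i by d F_i = (∂F_i/∂u) du + (∂F_i/∂v) dv.
  For the x component: f_1(F) = -1; d F_1 = (-3*v) du + (-3*u) dv
  For the y component: f_2(F) = 12*u^2 + 4*v + 1; d F_2 = (6*u) du + (1) dv
Combining and collecting du, dv coefficients:
  coeff of du: 72*u^3 + 24*u*v + 6*u + 3*v
  coeff of dv: 12*u^2 + 3*u + 4*v + 1
F^* omega = (72*u^3 + 24*u*v + 6*u + 3*v) du + (12*u^2 + 3*u + 4*v + 1) dv.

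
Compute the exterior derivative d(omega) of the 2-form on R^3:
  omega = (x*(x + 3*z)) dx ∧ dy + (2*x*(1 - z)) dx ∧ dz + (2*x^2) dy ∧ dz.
d(omega) = (7*x) dx ∧ dy ∧ dz

For a 2-form omega = sum_{i<j} g_{ij} dx_i ∧ dx_j, the exterior derivative is
  d(omega) = sum_{i<j} d(g_{ij}) ∧ dx_i ∧ dx_j = sum_{i<j, k} (∂g_{ij}/∂x_k) dx_k ∧ dx_i ∧ dx_j.
Expand each term, using dx_k ∧ dx_i ∧ dx_j = sgn(permutation) dx_{(a)} ∧ dx_{(b)} ∧ dx_{(c)} with (a < b < c) sorted:
  d(x*(x + 3*z)) includes (∂/∂z)(x*(x + 3*z)) dz = (3*x) dz, which multiplied by dx ∧ dy gives (3*x) dx ∧ dy ∧ dz
  d(2*x^2) includes (∂/∂x)(2*x^2) dx = (4*x) dx, which multiplied by dy ∧ dz gives (4*x) dx ∧ dy ∧ dz
Collecting like 3-forms: d(omega) = (7*x) dx ∧ dy ∧ dz.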